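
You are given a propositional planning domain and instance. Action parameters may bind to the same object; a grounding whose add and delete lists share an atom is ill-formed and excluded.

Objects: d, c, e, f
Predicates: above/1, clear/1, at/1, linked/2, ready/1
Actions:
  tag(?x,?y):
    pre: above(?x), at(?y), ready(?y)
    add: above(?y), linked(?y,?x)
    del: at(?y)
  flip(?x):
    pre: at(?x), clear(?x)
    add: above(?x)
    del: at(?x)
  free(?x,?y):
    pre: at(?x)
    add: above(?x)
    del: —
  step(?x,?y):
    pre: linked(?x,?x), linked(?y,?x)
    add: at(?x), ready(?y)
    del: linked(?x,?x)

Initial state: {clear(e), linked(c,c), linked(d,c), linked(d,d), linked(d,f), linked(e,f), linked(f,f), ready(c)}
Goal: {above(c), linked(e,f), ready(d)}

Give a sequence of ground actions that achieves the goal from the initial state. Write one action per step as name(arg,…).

1. step(c,d)  →  {at(c), clear(e), linked(d,c), linked(d,d), linked(d,f), linked(e,f), linked(f,f), ready(c), ready(d)}
2. free(c,d)  →  {above(c), at(c), clear(e), linked(d,c), linked(d,d), linked(d,f), linked(e,f), linked(f,f), ready(c), ready(d)}

step(c,d); free(c,d)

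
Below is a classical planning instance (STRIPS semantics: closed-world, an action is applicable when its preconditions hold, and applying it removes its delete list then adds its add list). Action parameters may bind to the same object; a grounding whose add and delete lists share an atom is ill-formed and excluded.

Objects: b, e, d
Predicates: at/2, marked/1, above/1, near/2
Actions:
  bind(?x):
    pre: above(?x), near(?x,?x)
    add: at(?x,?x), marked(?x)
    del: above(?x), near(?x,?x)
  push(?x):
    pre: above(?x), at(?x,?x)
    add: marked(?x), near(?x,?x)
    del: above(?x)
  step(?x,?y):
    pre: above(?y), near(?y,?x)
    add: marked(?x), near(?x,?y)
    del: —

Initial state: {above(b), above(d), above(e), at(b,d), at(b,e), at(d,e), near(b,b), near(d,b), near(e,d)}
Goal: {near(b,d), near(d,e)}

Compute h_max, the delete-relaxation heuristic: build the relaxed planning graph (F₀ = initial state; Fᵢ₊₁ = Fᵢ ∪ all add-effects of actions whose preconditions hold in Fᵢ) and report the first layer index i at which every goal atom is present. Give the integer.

F0 = init (9 atoms)
F1 = F0 ∪ {at(b,b), marked(b), marked(d), near(b,d), near(d,e)}  (14 atoms)
goal ⊆ F1  ⇒  h_max = 1

1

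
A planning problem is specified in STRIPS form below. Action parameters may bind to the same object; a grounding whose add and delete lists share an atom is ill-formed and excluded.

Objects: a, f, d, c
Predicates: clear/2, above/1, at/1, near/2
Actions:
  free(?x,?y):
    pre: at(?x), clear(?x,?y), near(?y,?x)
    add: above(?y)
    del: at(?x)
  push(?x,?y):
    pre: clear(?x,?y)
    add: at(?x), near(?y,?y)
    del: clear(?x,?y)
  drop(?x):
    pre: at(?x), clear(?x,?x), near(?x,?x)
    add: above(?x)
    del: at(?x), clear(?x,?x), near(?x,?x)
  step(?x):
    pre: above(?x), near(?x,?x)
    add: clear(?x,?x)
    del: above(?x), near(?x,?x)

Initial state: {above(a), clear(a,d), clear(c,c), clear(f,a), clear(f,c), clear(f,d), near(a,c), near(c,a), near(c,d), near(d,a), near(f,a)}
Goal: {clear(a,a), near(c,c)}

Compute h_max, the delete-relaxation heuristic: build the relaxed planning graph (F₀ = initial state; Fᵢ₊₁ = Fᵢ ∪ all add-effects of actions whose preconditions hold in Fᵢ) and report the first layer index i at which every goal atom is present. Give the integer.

2

F0 = init (11 atoms)
F1 = F0 ∪ {at(a), at(c), at(f), near(a,a), near(c,c), near(d,d)}  (17 atoms)
F2 = F1 ∪ {above(c), above(d), clear(a,a)}  (20 atoms)
goal ⊆ F2  ⇒  h_max = 2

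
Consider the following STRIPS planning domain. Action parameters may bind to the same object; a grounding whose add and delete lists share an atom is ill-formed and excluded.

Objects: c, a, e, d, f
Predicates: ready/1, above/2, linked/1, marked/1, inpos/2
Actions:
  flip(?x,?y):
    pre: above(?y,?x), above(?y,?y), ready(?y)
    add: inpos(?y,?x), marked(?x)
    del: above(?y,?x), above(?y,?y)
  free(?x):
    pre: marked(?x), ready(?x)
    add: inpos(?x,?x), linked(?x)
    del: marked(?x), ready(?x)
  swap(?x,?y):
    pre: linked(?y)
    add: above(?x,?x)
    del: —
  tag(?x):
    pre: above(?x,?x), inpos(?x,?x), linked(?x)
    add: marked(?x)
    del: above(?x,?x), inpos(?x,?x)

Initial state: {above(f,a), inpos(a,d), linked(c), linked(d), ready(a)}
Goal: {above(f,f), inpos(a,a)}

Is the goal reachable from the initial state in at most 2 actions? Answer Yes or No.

1. swap(a,c)  →  {above(a,a), above(f,a), inpos(a,d), linked(c), linked(d), ready(a)}
2. flip(a,a)  →  {above(f,a), inpos(a,a), inpos(a,d), linked(c), linked(d), marked(a), ready(a)}
3. swap(f,c)  →  {above(f,a), above(f,f), inpos(a,a), inpos(a,d), linked(c), linked(d), marked(a), ready(a)}
optimal plan length = 3; 3 > 2

No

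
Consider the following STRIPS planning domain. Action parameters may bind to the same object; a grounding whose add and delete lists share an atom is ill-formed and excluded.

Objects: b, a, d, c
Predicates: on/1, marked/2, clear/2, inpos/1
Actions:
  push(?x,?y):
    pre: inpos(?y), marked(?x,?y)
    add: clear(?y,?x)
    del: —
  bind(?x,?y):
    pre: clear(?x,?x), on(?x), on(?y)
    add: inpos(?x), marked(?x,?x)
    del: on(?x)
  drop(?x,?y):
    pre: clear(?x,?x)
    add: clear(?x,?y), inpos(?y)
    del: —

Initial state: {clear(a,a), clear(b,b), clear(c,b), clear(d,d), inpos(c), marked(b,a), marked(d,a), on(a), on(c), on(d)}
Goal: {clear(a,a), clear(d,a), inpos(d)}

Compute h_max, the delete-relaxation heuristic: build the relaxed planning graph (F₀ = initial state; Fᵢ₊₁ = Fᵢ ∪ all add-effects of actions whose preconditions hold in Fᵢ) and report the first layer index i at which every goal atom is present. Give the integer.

F0 = init (10 atoms)
F1 = F0 ∪ {clear(a,b), clear(a,c), clear(a,d), clear(b,a), clear(b,c), clear(b,d), clear(d,a), clear(d,b), clear(d,c), inpos(a), inpos(b), inpos(d), marked(a,a), marked(d,d)}  (24 atoms)
goal ⊆ F1  ⇒  h_max = 1

1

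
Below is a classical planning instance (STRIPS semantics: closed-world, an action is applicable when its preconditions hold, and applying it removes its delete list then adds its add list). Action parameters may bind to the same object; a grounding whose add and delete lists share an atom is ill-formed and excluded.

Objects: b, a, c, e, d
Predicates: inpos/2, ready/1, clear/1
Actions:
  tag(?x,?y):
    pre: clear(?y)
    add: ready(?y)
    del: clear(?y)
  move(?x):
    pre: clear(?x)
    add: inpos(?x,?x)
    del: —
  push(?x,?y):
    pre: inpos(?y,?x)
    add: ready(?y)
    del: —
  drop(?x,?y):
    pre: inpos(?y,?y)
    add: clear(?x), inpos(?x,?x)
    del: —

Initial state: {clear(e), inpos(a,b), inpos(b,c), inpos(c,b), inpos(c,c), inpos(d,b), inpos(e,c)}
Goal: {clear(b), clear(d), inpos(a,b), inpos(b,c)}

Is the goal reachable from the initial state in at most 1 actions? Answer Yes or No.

No

1. drop(b,c)  →  {clear(b), clear(e), inpos(a,b), inpos(b,b), inpos(b,c), inpos(c,b), inpos(c,c), inpos(d,b), inpos(e,c)}
2. drop(d,b)  →  {clear(b), clear(d), clear(e), inpos(a,b), inpos(b,b), inpos(b,c), inpos(c,b), inpos(c,c), inpos(d,b), inpos(d,d), inpos(e,c)}
optimal plan length = 2; 2 > 1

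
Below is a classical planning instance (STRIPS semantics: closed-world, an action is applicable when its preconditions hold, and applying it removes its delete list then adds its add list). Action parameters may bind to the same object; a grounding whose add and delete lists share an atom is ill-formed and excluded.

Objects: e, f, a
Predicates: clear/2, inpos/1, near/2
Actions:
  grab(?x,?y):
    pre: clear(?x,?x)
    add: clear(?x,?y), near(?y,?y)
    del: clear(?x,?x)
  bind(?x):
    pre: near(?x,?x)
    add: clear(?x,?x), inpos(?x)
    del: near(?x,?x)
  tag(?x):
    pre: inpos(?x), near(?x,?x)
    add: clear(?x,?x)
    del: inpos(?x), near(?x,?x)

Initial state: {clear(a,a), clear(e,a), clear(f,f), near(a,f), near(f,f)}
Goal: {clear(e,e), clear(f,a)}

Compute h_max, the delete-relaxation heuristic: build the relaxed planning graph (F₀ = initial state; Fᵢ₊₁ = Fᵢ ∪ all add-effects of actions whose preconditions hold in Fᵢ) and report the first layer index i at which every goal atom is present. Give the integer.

F0 = init (5 atoms)
F1 = F0 ∪ {clear(a,e), clear(a,f), clear(f,a), clear(f,e), inpos(f), near(a,a), near(e,e)}  (12 atoms)
F2 = F1 ∪ {clear(e,e), inpos(a), inpos(e)}  (15 atoms)
goal ⊆ F2  ⇒  h_max = 2

2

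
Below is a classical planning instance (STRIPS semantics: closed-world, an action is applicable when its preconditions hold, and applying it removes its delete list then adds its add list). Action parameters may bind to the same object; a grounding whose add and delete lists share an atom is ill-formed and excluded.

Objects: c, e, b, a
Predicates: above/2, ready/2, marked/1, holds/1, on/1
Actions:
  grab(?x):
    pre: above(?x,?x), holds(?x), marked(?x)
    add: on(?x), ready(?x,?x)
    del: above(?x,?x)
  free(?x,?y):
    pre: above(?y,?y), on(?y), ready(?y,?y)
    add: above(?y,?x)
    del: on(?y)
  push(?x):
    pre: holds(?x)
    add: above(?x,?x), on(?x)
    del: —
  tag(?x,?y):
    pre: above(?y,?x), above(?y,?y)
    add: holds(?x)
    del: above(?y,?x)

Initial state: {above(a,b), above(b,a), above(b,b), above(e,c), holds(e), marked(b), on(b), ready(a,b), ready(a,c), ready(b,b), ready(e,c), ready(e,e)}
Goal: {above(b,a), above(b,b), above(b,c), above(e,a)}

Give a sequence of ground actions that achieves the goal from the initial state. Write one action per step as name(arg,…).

free(c,b); push(e); free(a,e)

1. free(c,b)  →  {above(a,b), above(b,a), above(b,b), above(b,c), above(e,c), holds(e), marked(b), ready(a,b), ready(a,c), ready(b,b), ready(e,c), ready(e,e)}
2. push(e)  →  {above(a,b), above(b,a), above(b,b), above(b,c), above(e,c), above(e,e), holds(e), marked(b), on(e), ready(a,b), ready(a,c), ready(b,b), ready(e,c), ready(e,e)}
3. free(a,e)  →  {above(a,b), above(b,a), above(b,b), above(b,c), above(e,a), above(e,c), above(e,e), holds(e), marked(b), ready(a,b), ready(a,c), ready(b,b), ready(e,c), ready(e,e)}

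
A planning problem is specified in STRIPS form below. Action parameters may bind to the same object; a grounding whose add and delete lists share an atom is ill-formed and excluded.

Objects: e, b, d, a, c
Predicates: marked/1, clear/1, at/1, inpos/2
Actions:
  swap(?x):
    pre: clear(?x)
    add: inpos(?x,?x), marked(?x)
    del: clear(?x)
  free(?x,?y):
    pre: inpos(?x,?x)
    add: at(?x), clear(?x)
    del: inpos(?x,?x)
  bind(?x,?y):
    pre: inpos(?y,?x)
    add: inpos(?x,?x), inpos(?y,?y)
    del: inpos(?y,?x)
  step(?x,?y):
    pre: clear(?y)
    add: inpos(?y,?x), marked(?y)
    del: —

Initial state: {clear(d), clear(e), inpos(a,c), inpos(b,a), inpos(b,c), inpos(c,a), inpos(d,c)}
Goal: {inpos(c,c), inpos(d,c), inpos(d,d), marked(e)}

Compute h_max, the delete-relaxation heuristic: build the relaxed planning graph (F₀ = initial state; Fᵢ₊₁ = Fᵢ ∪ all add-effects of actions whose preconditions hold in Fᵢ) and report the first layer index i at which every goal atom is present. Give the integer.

1

F0 = init (7 atoms)
F1 = F0 ∪ {inpos(a,a), inpos(b,b), inpos(c,c), inpos(d,a), inpos(d,b), inpos(d,d), inpos(d,e), inpos(e,a), inpos(e,b), inpos(e,c), inpos(e,d), inpos(e,e), marked(d), marked(e)}  (21 atoms)
goal ⊆ F1  ⇒  h_max = 1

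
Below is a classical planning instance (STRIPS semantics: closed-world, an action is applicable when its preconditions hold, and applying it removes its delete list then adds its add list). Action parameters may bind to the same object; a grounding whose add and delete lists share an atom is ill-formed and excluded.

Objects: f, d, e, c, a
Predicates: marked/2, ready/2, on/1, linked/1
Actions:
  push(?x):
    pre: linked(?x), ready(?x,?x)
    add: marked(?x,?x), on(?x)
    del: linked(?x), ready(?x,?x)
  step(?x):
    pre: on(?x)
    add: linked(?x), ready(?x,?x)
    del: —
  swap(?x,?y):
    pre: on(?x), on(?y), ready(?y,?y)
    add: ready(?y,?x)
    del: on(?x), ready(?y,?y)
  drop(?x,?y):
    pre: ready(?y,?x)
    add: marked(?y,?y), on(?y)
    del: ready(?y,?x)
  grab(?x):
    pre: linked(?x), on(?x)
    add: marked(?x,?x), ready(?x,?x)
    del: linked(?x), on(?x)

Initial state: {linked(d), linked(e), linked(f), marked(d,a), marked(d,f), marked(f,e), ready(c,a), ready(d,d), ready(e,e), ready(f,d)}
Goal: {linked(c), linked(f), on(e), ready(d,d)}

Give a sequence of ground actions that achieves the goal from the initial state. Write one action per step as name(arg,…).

push(e); drop(a,c); step(c)

1. push(e)  →  {linked(d), linked(f), marked(d,a), marked(d,f), marked(e,e), marked(f,e), on(e), ready(c,a), ready(d,d), ready(f,d)}
2. drop(a,c)  →  {linked(d), linked(f), marked(c,c), marked(d,a), marked(d,f), marked(e,e), marked(f,e), on(c), on(e), ready(d,d), ready(f,d)}
3. step(c)  →  {linked(c), linked(d), linked(f), marked(c,c), marked(d,a), marked(d,f), marked(e,e), marked(f,e), on(c), on(e), ready(c,c), ready(d,d), ready(f,d)}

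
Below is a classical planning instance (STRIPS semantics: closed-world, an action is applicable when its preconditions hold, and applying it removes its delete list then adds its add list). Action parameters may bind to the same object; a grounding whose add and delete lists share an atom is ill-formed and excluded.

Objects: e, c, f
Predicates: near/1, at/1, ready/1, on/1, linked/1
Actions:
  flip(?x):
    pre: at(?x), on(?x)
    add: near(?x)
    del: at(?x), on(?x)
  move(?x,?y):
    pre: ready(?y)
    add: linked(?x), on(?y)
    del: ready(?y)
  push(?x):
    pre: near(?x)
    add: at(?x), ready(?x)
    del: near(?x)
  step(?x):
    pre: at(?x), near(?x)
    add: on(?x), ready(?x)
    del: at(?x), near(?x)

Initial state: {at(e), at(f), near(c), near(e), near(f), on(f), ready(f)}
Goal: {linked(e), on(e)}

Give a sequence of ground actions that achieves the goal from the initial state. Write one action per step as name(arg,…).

move(e,f); step(e)

1. move(e,f)  →  {at(e), at(f), linked(e), near(c), near(e), near(f), on(f)}
2. step(e)  →  {at(f), linked(e), near(c), near(f), on(e), on(f), ready(e)}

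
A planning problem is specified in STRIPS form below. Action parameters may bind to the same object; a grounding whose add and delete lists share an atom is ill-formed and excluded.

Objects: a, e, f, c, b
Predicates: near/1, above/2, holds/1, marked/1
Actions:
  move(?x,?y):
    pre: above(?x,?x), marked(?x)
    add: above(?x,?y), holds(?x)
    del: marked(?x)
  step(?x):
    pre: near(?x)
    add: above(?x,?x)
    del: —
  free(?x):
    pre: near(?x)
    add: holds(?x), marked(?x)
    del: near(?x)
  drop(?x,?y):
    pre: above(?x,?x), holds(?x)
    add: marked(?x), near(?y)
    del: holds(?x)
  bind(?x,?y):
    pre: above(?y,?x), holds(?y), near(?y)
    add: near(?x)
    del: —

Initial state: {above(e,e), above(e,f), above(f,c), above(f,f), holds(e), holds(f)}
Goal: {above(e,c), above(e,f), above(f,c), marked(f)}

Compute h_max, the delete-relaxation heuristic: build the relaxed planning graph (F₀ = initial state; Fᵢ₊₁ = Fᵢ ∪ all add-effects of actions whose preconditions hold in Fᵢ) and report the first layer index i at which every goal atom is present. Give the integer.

F0 = init (6 atoms)
F1 = F0 ∪ {marked(e), marked(f), near(a), near(b), near(c), near(e), near(f)}  (13 atoms)
F2 = F1 ∪ {above(a,a), above(b,b), above(c,c), above(e,a), above(e,b), above(e,c), above(f,a), above(f,b), above(f,e), holds(a), holds(b), holds(c), marked(a), marked(b), marked(c)}  (28 atoms)
goal ⊆ F2  ⇒  h_max = 2

2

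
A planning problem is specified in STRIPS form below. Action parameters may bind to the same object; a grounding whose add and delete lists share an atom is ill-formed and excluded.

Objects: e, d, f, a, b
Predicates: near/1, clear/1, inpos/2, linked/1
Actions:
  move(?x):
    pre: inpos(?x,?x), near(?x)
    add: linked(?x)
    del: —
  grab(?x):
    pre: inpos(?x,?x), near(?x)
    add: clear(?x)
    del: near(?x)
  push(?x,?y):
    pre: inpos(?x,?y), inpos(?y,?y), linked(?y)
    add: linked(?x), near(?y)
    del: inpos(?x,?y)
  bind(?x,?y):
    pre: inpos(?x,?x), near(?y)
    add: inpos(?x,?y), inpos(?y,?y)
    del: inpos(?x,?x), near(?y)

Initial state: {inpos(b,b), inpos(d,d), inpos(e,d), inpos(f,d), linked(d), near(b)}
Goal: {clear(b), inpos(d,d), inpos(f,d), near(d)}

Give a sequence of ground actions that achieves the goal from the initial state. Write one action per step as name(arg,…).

grab(b); push(e,d)

1. grab(b)  →  {clear(b), inpos(b,b), inpos(d,d), inpos(e,d), inpos(f,d), linked(d)}
2. push(e,d)  →  {clear(b), inpos(b,b), inpos(d,d), inpos(f,d), linked(d), linked(e), near(d)}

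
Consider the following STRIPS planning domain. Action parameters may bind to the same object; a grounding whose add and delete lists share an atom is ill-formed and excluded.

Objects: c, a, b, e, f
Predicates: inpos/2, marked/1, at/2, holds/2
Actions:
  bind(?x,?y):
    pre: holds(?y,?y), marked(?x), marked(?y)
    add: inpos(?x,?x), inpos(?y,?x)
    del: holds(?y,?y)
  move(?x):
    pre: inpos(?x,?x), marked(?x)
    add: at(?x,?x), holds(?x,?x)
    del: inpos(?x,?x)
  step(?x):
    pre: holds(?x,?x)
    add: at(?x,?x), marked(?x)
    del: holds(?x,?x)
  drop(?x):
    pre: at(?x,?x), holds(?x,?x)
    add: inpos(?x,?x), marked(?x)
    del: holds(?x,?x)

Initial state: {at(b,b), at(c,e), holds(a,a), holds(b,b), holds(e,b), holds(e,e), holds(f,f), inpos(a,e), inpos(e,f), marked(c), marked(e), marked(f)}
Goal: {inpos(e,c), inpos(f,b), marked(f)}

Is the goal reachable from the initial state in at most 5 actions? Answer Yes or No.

1. bind(c,e)  →  {at(b,b), at(c,e), holds(a,a), holds(b,b), holds(e,b), holds(f,f), inpos(a,e), inpos(c,c), inpos(e,c), inpos(e,f), marked(c), marked(e), marked(f)}
2. step(b)  →  {at(b,b), at(c,e), holds(a,a), holds(e,b), holds(f,f), inpos(a,e), inpos(c,c), inpos(e,c), inpos(e,f), marked(b), marked(c), marked(e), marked(f)}
3. bind(b,f)  →  {at(b,b), at(c,e), holds(a,a), holds(e,b), inpos(a,e), inpos(b,b), inpos(c,c), inpos(e,c), inpos(e,f), inpos(f,b), marked(b), marked(c), marked(e), marked(f)}
optimal plan length = 3; 3 ≤ 5

Yes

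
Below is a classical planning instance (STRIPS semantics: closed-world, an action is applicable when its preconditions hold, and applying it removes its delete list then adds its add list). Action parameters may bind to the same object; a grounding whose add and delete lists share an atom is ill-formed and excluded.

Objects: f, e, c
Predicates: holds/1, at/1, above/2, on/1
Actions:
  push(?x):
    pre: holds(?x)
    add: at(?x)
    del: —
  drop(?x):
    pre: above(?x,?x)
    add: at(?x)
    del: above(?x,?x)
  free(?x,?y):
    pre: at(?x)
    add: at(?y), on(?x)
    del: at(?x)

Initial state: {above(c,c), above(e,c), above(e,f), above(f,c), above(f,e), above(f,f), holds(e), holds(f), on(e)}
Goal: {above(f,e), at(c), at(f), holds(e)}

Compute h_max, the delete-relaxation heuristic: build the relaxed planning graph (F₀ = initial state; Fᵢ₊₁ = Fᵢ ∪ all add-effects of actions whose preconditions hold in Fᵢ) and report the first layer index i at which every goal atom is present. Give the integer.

1

F0 = init (9 atoms)
F1 = F0 ∪ {at(c), at(e), at(f)}  (12 atoms)
goal ⊆ F1  ⇒  h_max = 1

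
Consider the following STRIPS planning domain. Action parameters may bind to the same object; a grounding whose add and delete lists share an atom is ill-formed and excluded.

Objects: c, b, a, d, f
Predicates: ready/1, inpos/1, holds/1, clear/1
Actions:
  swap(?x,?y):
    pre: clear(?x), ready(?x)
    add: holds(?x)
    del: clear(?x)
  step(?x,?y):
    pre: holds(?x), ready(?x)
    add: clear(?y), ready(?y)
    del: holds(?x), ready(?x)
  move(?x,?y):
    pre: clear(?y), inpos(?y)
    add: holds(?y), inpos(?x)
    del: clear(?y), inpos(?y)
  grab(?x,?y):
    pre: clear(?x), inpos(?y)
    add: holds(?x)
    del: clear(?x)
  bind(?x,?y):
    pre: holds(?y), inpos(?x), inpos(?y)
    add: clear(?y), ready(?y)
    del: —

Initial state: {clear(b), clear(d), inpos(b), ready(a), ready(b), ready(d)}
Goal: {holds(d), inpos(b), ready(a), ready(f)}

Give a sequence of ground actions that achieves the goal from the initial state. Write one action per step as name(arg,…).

swap(b,c); swap(d,c); step(b,f)

1. swap(b,c)  →  {clear(d), holds(b), inpos(b), ready(a), ready(b), ready(d)}
2. swap(d,c)  →  {holds(b), holds(d), inpos(b), ready(a), ready(b), ready(d)}
3. step(b,f)  →  {clear(f), holds(d), inpos(b), ready(a), ready(d), ready(f)}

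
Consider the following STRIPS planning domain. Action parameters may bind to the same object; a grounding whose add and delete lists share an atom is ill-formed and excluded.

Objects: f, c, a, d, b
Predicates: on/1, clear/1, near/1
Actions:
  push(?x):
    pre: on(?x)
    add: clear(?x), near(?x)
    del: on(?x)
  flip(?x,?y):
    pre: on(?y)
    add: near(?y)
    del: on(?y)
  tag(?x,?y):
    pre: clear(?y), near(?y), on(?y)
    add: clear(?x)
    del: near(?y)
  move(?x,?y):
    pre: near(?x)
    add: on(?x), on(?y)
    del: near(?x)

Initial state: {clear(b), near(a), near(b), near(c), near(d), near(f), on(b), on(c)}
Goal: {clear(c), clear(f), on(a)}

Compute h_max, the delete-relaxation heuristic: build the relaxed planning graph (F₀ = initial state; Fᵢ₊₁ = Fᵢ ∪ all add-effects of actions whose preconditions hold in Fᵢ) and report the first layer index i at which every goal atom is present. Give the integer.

1

F0 = init (8 atoms)
F1 = F0 ∪ {clear(a), clear(c), clear(d), clear(f), on(a), on(d), on(f)}  (15 atoms)
goal ⊆ F1  ⇒  h_max = 1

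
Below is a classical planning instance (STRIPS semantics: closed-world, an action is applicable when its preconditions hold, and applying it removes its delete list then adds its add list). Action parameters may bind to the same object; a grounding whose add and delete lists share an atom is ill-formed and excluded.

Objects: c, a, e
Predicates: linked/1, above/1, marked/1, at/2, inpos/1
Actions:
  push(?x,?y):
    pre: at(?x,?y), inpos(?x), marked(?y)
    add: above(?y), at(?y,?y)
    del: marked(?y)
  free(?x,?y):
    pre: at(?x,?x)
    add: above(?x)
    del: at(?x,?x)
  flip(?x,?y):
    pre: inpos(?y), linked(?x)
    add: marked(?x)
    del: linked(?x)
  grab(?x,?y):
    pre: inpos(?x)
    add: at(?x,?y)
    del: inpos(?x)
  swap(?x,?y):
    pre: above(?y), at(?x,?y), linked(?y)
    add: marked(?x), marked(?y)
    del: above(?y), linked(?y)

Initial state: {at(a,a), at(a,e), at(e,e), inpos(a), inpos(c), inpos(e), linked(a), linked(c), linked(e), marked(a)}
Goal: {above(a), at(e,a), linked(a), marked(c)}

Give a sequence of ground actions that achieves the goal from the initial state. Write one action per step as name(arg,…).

1. push(a,a)  →  {above(a), at(a,a), at(a,e), at(e,e), inpos(a), inpos(c), inpos(e), linked(a), linked(c), linked(e)}
2. flip(c,c)  →  {above(a), at(a,a), at(a,e), at(e,e), inpos(a), inpos(c), inpos(e), linked(a), linked(e), marked(c)}
3. grab(e,a)  →  {above(a), at(a,a), at(a,e), at(e,a), at(e,e), inpos(a), inpos(c), linked(a), linked(e), marked(c)}

push(a,a); flip(c,c); grab(e,a)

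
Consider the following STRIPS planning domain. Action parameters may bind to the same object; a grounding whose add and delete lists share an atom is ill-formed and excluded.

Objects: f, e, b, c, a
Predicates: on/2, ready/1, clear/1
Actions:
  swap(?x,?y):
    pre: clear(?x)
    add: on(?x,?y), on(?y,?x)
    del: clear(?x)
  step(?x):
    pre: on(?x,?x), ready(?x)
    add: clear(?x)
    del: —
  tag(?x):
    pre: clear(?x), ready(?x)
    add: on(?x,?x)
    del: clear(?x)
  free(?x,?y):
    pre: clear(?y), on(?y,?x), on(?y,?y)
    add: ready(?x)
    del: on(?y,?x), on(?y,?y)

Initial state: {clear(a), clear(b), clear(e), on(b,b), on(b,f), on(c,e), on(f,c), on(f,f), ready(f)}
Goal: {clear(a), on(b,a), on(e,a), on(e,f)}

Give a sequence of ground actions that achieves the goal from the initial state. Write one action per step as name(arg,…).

swap(e,a); swap(b,a); step(f); swap(f,e)

1. swap(e,a)  →  {clear(a), clear(b), on(a,e), on(b,b), on(b,f), on(c,e), on(e,a), on(f,c), on(f,f), ready(f)}
2. swap(b,a)  →  {clear(a), on(a,b), on(a,e), on(b,a), on(b,b), on(b,f), on(c,e), on(e,a), on(f,c), on(f,f), ready(f)}
3. step(f)  →  {clear(a), clear(f), on(a,b), on(a,e), on(b,a), on(b,b), on(b,f), on(c,e), on(e,a), on(f,c), on(f,f), ready(f)}
4. swap(f,e)  →  {clear(a), on(a,b), on(a,e), on(b,a), on(b,b), on(b,f), on(c,e), on(e,a), on(e,f), on(f,c), on(f,e), on(f,f), ready(f)}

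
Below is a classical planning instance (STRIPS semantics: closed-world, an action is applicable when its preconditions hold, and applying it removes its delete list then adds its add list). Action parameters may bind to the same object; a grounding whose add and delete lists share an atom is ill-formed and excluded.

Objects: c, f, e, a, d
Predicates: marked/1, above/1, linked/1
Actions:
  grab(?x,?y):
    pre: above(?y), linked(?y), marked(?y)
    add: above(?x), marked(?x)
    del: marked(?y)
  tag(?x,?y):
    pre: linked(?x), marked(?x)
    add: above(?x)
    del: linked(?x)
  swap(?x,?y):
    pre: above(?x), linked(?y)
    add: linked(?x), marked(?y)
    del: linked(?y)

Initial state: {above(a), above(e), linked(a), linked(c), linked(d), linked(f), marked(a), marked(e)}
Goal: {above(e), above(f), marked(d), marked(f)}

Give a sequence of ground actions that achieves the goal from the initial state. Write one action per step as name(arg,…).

1. grab(f,a)  →  {above(a), above(e), above(f), linked(a), linked(c), linked(d), linked(f), marked(e), marked(f)}
2. swap(f,d)  →  {above(a), above(e), above(f), linked(a), linked(c), linked(f), marked(d), marked(e), marked(f)}

grab(f,a); swap(f,d)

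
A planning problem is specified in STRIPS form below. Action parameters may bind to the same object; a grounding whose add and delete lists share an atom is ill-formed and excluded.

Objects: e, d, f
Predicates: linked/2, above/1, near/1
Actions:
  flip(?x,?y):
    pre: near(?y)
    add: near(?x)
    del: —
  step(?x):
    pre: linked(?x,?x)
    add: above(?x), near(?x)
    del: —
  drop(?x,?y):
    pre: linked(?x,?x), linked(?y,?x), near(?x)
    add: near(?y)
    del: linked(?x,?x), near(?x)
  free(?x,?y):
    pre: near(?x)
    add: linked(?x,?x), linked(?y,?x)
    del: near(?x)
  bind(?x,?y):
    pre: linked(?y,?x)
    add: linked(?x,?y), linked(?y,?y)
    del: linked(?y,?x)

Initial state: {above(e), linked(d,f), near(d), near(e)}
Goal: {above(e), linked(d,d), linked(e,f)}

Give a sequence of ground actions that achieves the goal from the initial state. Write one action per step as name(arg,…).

flip(f,e); free(d,e); free(f,e)

1. flip(f,e)  →  {above(e), linked(d,f), near(d), near(e), near(f)}
2. free(d,e)  →  {above(e), linked(d,d), linked(d,f), linked(e,d), near(e), near(f)}
3. free(f,e)  →  {above(e), linked(d,d), linked(d,f), linked(e,d), linked(e,f), linked(f,f), near(e)}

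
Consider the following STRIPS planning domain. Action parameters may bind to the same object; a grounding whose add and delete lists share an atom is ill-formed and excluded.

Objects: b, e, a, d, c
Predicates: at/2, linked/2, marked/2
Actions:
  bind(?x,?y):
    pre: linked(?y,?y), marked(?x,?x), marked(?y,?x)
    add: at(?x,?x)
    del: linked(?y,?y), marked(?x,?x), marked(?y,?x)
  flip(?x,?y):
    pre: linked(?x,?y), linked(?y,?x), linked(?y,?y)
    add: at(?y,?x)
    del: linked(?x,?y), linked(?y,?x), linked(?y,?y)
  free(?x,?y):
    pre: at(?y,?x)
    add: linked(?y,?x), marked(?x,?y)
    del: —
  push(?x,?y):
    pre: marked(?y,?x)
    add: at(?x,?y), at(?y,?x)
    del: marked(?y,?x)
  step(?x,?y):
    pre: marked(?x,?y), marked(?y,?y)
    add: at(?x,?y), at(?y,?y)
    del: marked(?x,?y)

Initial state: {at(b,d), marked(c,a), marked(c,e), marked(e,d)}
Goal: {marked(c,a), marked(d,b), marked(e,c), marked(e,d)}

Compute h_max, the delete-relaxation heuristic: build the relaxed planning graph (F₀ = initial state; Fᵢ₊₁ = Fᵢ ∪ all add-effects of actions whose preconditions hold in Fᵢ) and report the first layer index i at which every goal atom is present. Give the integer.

2

F0 = init (4 atoms)
F1 = F0 ∪ {at(a,c), at(c,a), at(c,e), at(d,e), at(e,c), at(e,d), linked(b,d), marked(d,b)}  (12 atoms)
F2 = F1 ∪ {at(d,b), linked(a,c), linked(c,a), linked(c,e), linked(d,e), linked(e,c), linked(e,d), marked(a,c), marked(d,e), marked(e,c)}  (22 atoms)
goal ⊆ F2  ⇒  h_max = 2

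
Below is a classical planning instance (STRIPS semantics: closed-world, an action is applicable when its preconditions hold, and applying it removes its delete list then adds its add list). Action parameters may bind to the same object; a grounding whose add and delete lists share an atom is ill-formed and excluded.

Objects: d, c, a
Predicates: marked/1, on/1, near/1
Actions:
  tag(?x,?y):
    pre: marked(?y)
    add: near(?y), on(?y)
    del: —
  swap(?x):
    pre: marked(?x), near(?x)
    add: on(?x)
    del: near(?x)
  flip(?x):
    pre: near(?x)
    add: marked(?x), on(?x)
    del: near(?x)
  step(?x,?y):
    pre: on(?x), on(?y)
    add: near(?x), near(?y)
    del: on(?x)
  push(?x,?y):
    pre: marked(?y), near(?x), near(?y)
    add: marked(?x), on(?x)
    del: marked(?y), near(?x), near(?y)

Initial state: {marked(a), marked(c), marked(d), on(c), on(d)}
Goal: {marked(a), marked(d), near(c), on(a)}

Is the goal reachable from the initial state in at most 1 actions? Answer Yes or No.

1. tag(d,c)  →  {marked(a), marked(c), marked(d), near(c), on(c), on(d)}
2. tag(d,a)  →  {marked(a), marked(c), marked(d), near(a), near(c), on(a), on(c), on(d)}
optimal plan length = 2; 2 > 1

No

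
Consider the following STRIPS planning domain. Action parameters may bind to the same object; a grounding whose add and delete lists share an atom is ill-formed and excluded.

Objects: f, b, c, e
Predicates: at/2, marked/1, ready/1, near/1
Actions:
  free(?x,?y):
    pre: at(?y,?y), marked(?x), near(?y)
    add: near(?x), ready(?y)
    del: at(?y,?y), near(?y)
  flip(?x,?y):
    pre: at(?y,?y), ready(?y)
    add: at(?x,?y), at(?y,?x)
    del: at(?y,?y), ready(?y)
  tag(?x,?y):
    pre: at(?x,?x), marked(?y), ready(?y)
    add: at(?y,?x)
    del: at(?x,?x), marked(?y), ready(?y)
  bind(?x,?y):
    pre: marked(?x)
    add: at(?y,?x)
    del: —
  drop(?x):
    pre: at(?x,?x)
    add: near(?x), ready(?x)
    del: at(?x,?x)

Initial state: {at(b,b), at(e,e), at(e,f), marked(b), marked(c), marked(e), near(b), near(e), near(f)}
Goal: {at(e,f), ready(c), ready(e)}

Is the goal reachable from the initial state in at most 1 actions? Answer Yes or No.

No

1. free(b,e)  →  {at(b,b), at(e,f), marked(b), marked(c), marked(e), near(b), near(f), ready(e)}
2. bind(c,c)  →  {at(b,b), at(c,c), at(e,f), marked(b), marked(c), marked(e), near(b), near(f), ready(e)}
3. drop(c)  →  {at(b,b), at(e,f), marked(b), marked(c), marked(e), near(b), near(c), near(f), ready(c), ready(e)}
optimal plan length = 3; 3 > 1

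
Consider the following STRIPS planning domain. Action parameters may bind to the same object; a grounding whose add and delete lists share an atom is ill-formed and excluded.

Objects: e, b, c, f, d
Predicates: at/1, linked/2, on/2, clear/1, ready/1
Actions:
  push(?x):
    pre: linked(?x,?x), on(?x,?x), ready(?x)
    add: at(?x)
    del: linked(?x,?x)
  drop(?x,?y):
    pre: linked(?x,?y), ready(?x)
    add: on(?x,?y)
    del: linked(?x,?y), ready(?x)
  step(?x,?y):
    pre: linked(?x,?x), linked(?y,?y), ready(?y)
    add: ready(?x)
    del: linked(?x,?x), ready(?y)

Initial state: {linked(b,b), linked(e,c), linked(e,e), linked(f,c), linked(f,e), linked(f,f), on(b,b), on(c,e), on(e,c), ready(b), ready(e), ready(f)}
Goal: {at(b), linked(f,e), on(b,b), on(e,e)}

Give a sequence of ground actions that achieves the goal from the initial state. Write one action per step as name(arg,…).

push(b); drop(e,e)

1. push(b)  →  {at(b), linked(e,c), linked(e,e), linked(f,c), linked(f,e), linked(f,f), on(b,b), on(c,e), on(e,c), ready(b), ready(e), ready(f)}
2. drop(e,e)  →  {at(b), linked(e,c), linked(f,c), linked(f,e), linked(f,f), on(b,b), on(c,e), on(e,c), on(e,e), ready(b), ready(f)}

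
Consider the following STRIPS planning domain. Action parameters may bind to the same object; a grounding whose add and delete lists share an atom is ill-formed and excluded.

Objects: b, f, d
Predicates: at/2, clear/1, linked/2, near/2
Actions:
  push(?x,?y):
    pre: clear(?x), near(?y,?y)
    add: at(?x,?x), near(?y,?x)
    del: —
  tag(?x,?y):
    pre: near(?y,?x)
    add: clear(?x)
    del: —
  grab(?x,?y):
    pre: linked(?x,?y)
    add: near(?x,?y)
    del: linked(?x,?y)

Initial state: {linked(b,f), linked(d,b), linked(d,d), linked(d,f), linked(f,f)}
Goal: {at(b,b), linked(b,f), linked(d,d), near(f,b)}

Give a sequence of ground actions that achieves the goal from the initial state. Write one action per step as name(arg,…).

1. grab(f,f)  →  {linked(b,f), linked(d,b), linked(d,d), linked(d,f), near(f,f)}
2. grab(d,b)  →  {linked(b,f), linked(d,d), linked(d,f), near(d,b), near(f,f)}
3. tag(b,d)  →  {clear(b), linked(b,f), linked(d,d), linked(d,f), near(d,b), near(f,f)}
4. push(b,f)  →  {at(b,b), clear(b), linked(b,f), linked(d,d), linked(d,f), near(d,b), near(f,b), near(f,f)}

grab(f,f); grab(d,b); tag(b,d); push(b,f)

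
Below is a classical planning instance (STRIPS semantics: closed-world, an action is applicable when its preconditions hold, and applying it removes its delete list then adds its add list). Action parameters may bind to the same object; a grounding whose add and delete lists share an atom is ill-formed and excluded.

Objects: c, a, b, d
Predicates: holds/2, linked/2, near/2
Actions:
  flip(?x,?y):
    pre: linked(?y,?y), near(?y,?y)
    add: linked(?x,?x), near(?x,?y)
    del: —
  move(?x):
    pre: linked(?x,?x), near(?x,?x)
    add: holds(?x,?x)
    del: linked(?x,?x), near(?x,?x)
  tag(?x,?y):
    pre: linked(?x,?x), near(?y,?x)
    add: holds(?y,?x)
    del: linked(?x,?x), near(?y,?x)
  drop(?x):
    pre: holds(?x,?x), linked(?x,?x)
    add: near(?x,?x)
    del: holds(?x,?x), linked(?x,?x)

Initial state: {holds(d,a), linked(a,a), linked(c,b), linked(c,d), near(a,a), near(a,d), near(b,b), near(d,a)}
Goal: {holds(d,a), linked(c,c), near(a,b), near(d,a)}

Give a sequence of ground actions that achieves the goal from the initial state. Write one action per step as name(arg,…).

1. flip(c,a)  →  {holds(d,a), linked(a,a), linked(c,b), linked(c,c), linked(c,d), near(a,a), near(a,d), near(b,b), near(c,a), near(d,a)}
2. flip(b,a)  →  {holds(d,a), linked(a,a), linked(b,b), linked(c,b), linked(c,c), linked(c,d), near(a,a), near(a,d), near(b,a), near(b,b), near(c,a), near(d,a)}
3. flip(a,b)  →  {holds(d,a), linked(a,a), linked(b,b), linked(c,b), linked(c,c), linked(c,d), near(a,a), near(a,b), near(a,d), near(b,a), near(b,b), near(c,a), near(d,a)}

flip(c,a); flip(b,a); flip(a,b)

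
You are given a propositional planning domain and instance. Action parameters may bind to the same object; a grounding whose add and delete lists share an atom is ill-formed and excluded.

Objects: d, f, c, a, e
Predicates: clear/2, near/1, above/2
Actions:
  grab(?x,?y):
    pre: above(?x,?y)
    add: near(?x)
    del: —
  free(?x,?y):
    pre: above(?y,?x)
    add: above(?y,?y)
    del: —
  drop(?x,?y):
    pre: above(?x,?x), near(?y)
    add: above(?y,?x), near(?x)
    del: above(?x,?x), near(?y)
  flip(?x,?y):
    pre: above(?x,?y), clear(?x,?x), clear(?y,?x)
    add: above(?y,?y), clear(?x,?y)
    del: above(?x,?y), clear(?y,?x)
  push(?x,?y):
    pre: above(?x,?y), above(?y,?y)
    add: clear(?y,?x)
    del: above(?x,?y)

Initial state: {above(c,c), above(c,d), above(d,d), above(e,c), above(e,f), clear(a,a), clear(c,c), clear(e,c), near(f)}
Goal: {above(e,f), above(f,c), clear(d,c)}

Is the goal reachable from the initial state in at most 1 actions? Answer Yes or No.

1. drop(c,f)  →  {above(c,d), above(d,d), above(e,c), above(e,f), above(f,c), clear(a,a), clear(c,c), clear(e,c), near(c)}
2. push(c,d)  →  {above(d,d), above(e,c), above(e,f), above(f,c), clear(a,a), clear(c,c), clear(d,c), clear(e,c), near(c)}
optimal plan length = 2; 2 > 1

No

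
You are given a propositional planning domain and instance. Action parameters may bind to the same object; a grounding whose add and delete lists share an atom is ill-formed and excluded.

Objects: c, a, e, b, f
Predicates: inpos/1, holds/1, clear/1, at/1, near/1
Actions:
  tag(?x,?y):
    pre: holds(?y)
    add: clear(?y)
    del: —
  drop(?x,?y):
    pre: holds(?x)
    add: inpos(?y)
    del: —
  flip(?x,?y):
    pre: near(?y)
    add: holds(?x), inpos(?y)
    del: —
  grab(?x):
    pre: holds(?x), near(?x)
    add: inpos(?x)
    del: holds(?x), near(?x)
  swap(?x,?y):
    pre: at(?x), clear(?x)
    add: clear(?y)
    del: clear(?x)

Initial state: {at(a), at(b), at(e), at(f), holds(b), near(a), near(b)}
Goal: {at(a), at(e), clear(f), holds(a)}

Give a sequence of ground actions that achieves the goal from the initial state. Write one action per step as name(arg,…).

tag(c,b); flip(a,a); swap(b,f)

1. tag(c,b)  →  {at(a), at(b), at(e), at(f), clear(b), holds(b), near(a), near(b)}
2. flip(a,a)  →  {at(a), at(b), at(e), at(f), clear(b), holds(a), holds(b), inpos(a), near(a), near(b)}
3. swap(b,f)  →  {at(a), at(b), at(e), at(f), clear(f), holds(a), holds(b), inpos(a), near(a), near(b)}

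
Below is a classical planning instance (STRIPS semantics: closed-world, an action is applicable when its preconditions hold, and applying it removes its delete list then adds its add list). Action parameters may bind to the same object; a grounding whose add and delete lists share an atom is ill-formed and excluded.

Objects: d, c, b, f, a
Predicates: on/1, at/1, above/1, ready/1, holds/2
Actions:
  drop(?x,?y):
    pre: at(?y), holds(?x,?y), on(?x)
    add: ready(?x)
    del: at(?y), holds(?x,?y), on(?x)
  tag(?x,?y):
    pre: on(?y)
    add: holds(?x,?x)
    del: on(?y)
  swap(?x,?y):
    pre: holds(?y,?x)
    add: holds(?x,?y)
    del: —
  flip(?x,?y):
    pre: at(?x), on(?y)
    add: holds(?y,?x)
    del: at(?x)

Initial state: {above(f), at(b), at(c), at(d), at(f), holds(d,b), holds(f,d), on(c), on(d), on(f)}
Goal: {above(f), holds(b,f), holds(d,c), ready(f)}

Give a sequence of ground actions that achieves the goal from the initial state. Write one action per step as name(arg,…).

flip(c,d); flip(b,f); drop(f,d); swap(b,f)

1. flip(c,d)  →  {above(f), at(b), at(d), at(f), holds(d,b), holds(d,c), holds(f,d), on(c), on(d), on(f)}
2. flip(b,f)  →  {above(f), at(d), at(f), holds(d,b), holds(d,c), holds(f,b), holds(f,d), on(c), on(d), on(f)}
3. drop(f,d)  →  {above(f), at(f), holds(d,b), holds(d,c), holds(f,b), on(c), on(d), ready(f)}
4. swap(b,f)  →  {above(f), at(f), holds(b,f), holds(d,b), holds(d,c), holds(f,b), on(c), on(d), ready(f)}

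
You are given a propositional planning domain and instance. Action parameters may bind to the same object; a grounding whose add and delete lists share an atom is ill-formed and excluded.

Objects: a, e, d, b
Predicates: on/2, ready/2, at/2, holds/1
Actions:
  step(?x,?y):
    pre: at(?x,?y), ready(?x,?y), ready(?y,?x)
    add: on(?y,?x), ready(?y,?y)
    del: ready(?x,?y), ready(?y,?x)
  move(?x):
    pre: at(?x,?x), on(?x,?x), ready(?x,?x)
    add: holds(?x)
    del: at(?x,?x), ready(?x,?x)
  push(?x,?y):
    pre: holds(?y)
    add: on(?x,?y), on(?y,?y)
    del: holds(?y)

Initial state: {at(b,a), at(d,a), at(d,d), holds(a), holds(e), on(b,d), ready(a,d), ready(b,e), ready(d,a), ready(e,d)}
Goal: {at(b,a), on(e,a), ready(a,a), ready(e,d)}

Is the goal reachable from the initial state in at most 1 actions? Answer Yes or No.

No

1. step(d,a)  →  {at(b,a), at(d,a), at(d,d), holds(a), holds(e), on(a,d), on(b,d), ready(a,a), ready(b,e), ready(e,d)}
2. push(e,a)  →  {at(b,a), at(d,a), at(d,d), holds(e), on(a,a), on(a,d), on(b,d), on(e,a), ready(a,a), ready(b,e), ready(e,d)}
optimal plan length = 2; 2 > 1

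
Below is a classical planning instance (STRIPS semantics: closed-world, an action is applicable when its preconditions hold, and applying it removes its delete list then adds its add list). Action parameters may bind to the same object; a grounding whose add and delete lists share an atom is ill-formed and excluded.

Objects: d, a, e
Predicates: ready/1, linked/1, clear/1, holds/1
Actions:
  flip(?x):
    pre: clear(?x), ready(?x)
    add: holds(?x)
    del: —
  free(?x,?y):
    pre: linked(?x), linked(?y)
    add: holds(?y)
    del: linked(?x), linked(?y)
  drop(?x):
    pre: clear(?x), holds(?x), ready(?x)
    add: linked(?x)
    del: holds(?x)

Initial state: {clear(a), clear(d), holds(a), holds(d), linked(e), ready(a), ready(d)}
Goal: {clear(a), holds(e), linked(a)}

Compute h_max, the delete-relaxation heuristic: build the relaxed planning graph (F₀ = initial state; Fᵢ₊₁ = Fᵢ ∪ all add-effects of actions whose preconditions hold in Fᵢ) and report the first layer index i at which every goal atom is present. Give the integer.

F0 = init (7 atoms)
F1 = F0 ∪ {holds(e), linked(a), linked(d)}  (10 atoms)
goal ⊆ F1  ⇒  h_max = 1

1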